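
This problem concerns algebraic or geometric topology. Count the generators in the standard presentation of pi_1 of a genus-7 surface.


Standard presentation: pi_1(Sigma_g) = <a_1,b_1,...,a_g,b_g | [a_1,b_1]...[a_g,b_g] = 1>.
Number of generators = 2g = 2*7 = 14

14


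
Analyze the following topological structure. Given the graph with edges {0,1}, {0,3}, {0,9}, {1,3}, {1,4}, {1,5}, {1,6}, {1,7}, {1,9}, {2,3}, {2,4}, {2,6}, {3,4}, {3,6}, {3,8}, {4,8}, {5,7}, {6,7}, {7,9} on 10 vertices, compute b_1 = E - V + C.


b_1 = E - V + (number of components).
E = 19, V = 10, components = 1.
b_1 = 19 - 10 + 1 = 10

10


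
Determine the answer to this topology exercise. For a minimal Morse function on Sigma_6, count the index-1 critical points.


A perfect Morse function has m_k = b_k.
For Sigma_6: b_0=1, b_1=2g=12, b_2=1.
Saddles m_1 = 2g = 12

12


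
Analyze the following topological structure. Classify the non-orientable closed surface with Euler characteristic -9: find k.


chi = 2 - k for closed non-orientable surfaces with k crosscaps.
-9 = 2 - k
k = 2 - (-9) = 11

11


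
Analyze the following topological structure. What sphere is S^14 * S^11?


Join of spheres: S^m * S^n = S^{m+n+1}.
dim = 14 + 11 + 1 = 26

26


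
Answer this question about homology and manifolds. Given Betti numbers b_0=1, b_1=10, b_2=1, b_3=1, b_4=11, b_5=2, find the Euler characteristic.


chi = sum_k (-1)^k b_k.
= (1) + (-10) + (1) + (-1) + (11) + (-2)
= 0

0


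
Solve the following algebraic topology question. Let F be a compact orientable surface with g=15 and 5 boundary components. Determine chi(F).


For a compact orientable surface with genus g and b boundary components: chi = 2 - 2g - b.
chi = 2 - 2*15 - 5 = 2 - 30 - 5 = -33

-33


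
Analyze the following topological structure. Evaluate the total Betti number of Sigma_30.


For Sigma_30: b_0 = 1, b_1 = 2g = 60, b_2 = 1.
Total = 1 + 60 + 1 = 62

62


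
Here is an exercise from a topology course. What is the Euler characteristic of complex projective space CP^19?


CP^19 has one cell in each even dimension 0, 2, ..., 2*19 (19+1 cells total).
All cells are even-dimensional, so chi = number of cells.
chi = 19 + 1 = 20

20


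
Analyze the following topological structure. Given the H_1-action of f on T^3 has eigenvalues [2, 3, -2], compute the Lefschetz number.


For a torus self-map: L(f) = det(I - A) where A acts on H_1.
L(f) = (1-2) * (1-3) * (1--2) = -1 * -2 * 3 = 6

6


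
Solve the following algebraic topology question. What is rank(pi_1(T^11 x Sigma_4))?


pi_1(A x B) = pi_1(A) x pi_1(B); rank of abelianization = b_1.
b_1(T^11) = 11, b_1(Sigma_4) = 2*4 = 8.
b_1(product) = 11 + 8 = 19

19


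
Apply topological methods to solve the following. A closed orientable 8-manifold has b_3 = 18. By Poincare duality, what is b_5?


Poincare duality for closed orientable n-manifolds: b_k = b_{n-k}.
Here n = 8, so b_5 = b_3 = 18

18


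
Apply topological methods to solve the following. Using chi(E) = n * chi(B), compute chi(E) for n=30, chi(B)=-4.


For a finite covering: chi(E) = (number of sheets) * chi(B).
chi(E) = 30 * (-4) = -120

-120


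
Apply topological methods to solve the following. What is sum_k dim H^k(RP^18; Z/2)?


H^k(RP^18; Z/2) = Z/2 for each 0 <= k <= 18.
Total dimension = 18 + 1 = 19

19


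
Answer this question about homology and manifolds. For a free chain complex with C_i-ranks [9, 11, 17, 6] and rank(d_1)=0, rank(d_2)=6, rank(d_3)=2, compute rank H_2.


rank H_k = rank(ker d_k) - rank(im d_{k+1}).
rank(ker d_2) = rank(C_2) - rank(d_2) = 17 - 6 = 11.
rank(im d_{2+1}) = 2.
rank H_2 = 11 - 2 = 9

9


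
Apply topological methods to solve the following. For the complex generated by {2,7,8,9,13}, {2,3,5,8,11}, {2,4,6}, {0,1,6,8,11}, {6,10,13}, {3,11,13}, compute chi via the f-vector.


Enumerate all faces; f-vector: f_0=13, f_1=36, f_2=33, f_3=15, f_4=3.
chi = sum (-1)^k f_k = -2

-2


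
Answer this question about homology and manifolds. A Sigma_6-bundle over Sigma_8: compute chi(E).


For a fiber bundle F -> E -> B (with CW structure): chi(E) = chi(B) * chi(F).
chi(Sigma_8) = -14, chi(Sigma_6) = -10.
chi(E) = (-14) * (-10) = 140

140


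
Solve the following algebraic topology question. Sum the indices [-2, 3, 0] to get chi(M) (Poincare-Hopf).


Poincare-Hopf: chi(M) = sum of indices of zeros.
chi = (-2) + (3) + (0) = 1

1


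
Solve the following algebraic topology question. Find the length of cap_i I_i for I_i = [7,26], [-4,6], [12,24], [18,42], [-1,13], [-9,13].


Intersection = [max(a_i), min(b_i)] = [18, 6].
Since 18 > 6, the intersection is empty.
Length = 0

0


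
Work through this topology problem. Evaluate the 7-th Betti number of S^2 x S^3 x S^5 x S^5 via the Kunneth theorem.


Each S^d has Poincare polynomial 1 + t^d.
The product S^2 x S^3 x S^5 x S^5 has Poincare polynomial prod(1+t^d_i).
Expanding: b_0=1, b_2=1, b_3=1, b_5=3, b_7=2, b_8=2, b_10=3, b_12=1, b_13=1, b_15=1.
b_7 = 2

2


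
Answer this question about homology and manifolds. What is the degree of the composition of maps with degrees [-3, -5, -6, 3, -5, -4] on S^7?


Degree is multiplicative: deg(composition) = product of degrees.
= (-3) * (-5) * (-6) * (3) * (-5) * (-4) = -5400

-5400


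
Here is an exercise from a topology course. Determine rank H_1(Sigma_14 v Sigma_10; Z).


For a wedge: H_1(A v B) = H_1(A) + H_1(B).
b_1(Sigma_14) = 28, b_1(Sigma_10) = 20.
b_1 = 28 + 20 = 48

48


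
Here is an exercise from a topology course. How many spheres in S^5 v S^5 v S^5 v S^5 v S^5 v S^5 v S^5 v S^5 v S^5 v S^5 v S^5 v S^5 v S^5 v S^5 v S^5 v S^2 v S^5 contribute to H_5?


For a wedge of spheres, H_k (k>0) is free on one generator per sphere of dimension k.
Spheres of dimension 5: count = 16.
b_5 = 16

16


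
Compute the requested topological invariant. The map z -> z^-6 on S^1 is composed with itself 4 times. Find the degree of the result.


deg(f) = -6. Degree is multiplicative: deg(f^4) = (deg f)^4.
deg(f^4) = (-6)^4 = 1296

1296


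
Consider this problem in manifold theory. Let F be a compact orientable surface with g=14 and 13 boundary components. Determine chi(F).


For a compact orientable surface with genus g and b boundary components: chi = 2 - 2g - b.
chi = 2 - 2*14 - 13 = 2 - 28 - 13 = -39

-39


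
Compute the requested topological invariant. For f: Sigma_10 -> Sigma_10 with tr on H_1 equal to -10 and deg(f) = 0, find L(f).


L(f) = tr(f_0*) - tr(f_1*) + tr(f_2*).
= 1 - (-10) + (0)
= 11

11


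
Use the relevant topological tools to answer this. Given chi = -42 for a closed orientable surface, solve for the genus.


chi = 2 - 2g for closed orientable surfaces.
-42 = 2 - 2g
2g = 2 - (-42) = 44
g = 22

22


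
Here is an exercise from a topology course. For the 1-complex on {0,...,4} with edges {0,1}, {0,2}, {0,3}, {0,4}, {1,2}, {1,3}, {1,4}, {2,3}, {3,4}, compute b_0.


Run DFS/union-find over 5 vertices.
V = 5, E = 9.
Number of components = 1

1


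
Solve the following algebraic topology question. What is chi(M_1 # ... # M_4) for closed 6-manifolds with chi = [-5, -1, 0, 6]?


For n-manifolds: chi(A#B) = chi(A) + chi(B) - chi(S^6).
chi(S^6) = 1 + (-1)^6 = 2.
chi(#) = (sum chi_i) - (4-1)*chi(S^6) = 0 - 3*2 = -6

-6


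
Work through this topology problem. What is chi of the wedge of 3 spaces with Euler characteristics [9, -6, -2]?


chi(A v B) = chi(A) + chi(B) - 1 (one point identified).
For 3 spaces: chi = (sum chi_i) - (3 - 1).
sum = 1; chi = 1 - 2 = -1

-1


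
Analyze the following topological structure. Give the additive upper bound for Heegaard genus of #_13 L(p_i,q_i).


Heegaard genus satisfies g(A#B) <= g(A) + g(B).
Each lens space has g = 1.
Upper bound: 13 * 1 = 13

13


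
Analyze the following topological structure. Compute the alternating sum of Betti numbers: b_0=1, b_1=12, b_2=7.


chi = sum_k (-1)^k b_k.
= (1) + (-12) + (7)
= -4

-4


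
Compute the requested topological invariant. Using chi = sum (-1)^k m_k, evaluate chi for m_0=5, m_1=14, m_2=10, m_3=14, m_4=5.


Morse theory: chi(M) = sum_k (-1)^k m_k where m_k = #(index-k critical points).
= (5) + (-14) + (10) + (-14) + (5) = -8

-8


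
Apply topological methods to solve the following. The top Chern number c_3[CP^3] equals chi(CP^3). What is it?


For any closed oriented manifold, <e(TM),[M]> = chi(M).
chi(CP^3) = 3+1 = 4

4


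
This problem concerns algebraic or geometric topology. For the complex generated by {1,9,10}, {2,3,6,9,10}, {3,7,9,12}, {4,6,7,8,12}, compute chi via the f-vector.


Enumerate all faces; f-vector: f_0=10, f_1=26, f_2=25, f_3=11, f_4=2.
chi = sum (-1)^k f_k = 0

0


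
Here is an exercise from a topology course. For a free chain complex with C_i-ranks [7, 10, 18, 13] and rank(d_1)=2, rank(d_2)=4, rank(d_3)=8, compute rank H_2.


rank H_k = rank(ker d_k) - rank(im d_{k+1}).
rank(ker d_2) = rank(C_2) - rank(d_2) = 18 - 4 = 14.
rank(im d_{2+1}) = 8.
rank H_2 = 14 - 8 = 6

6


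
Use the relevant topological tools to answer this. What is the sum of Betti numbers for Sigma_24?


For Sigma_24: b_0 = 1, b_1 = 2g = 48, b_2 = 1.
Total = 1 + 48 + 1 = 50

50


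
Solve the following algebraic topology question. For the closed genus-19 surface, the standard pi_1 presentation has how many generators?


Standard presentation: pi_1(Sigma_g) = <a_1,b_1,...,a_g,b_g | [a_1,b_1]...[a_g,b_g] = 1>.
Number of generators = 2g = 2*19 = 38

38


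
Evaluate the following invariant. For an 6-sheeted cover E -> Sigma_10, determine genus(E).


For an n-sheeted cover: chi(E) = n * chi(B).
chi(Sigma_10) = 2 - 2*10 = -18.
chi(E) = 6 * (-18) = -108.
genus(E) = (2 - chi(E))/2 = (2 - (-108))/2 = 110/2 = 55

55


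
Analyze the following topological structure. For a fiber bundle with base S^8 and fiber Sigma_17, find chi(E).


chi(S^8) = 2 (n even), chi(Sigma_17) = 2 - 2*17 = -32.
chi(E) = 2 * (-32) = -64

-64


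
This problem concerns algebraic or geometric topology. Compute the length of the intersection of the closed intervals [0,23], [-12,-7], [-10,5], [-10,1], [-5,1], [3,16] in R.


Intersection = [max(a_i), min(b_i)] = [3, -7].
Since 3 > -7, the intersection is empty.
Length = 0

0


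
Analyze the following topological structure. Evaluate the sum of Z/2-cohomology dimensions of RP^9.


H^k(RP^9; Z/2) = Z/2 for each 0 <= k <= 9.
Total dimension = 9 + 1 = 10

10


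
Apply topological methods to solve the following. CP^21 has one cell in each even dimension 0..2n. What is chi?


CP^21 has one cell in each even dimension 0, 2, ..., 2*21 (21+1 cells total).
All cells are even-dimensional, so chi = number of cells.
chi = 21 + 1 = 22

22


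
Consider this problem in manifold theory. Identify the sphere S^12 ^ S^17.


S^m ^ S^n = S^{m+n}.
k = 12 + 17 = 29

29


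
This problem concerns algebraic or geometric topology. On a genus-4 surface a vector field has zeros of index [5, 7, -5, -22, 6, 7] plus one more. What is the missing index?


Poincare-Hopf: sum of indices = chi(M).
chi(Sigma_4) = 2 - 2*4 = -6.
Sum of known indices = -2.
x = chi - (sum known) = -6 - (-2) = -4

-4


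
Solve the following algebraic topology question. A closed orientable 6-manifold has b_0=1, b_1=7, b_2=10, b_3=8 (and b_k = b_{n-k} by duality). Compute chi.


By Poincare duality b_k = b_{6-k}, so full Betti numbers: b_0=1, b_1=7, b_2=10, b_3=8, b_4=10, b_5=7, b_6=1.
chi = sum (-1)^k b_k = 0

0


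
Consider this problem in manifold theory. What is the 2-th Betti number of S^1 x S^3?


Each S^d has Poincare polynomial 1 + t^d.
The product S^1 x S^3 has Poincare polynomial prod(1+t^d_i).
Expanding: b_0=1, b_1=1, b_3=1, b_4=1.
b_2 = 0

0


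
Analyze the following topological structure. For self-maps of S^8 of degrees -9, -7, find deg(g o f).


Degree is multiplicative under composition: deg(g o f) = deg(g) * deg(f).
= -7 * -9 = 63

63


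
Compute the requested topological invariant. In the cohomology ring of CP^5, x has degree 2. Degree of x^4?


|x| = 2 in H^*(CP^n).
|x^4| = 4 * |x| = 4 * 2 = 8

8


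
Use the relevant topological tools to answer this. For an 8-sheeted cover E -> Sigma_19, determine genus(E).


For an n-sheeted cover: chi(E) = n * chi(B).
chi(Sigma_19) = 2 - 2*19 = -36.
chi(E) = 8 * (-36) = -288.
genus(E) = (2 - chi(E))/2 = (2 - (-288))/2 = 290/2 = 145

145


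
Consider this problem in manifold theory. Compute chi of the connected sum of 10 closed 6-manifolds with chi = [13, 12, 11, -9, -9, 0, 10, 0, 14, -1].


For n-manifolds: chi(A#B) = chi(A) + chi(B) - chi(S^6).
chi(S^6) = 1 + (-1)^6 = 2.
chi(#) = (sum chi_i) - (10-1)*chi(S^6) = 41 - 9*2 = 23

23


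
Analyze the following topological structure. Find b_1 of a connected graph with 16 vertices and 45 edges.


For a connected graph: rank(pi_1) = b_1 = E - V + 1 = 1 - chi.
chi = V - E = 16 - 45 = -29.
rank = 1 - (-29) = 45 - 16 + 1 = 30

30


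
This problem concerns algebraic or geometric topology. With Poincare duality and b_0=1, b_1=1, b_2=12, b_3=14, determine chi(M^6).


By Poincare duality b_k = b_{6-k}, so full Betti numbers: b_0=1, b_1=1, b_2=12, b_3=14, b_4=12, b_5=1, b_6=1.
chi = sum (-1)^k b_k = 10

10


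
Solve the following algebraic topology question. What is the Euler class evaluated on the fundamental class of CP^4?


For any closed oriented manifold, <e(TM),[M]> = chi(M).
chi(CP^4) = 4+1 = 5

5


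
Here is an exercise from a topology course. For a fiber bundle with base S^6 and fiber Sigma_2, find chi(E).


chi(S^6) = 2 (n even), chi(Sigma_2) = 2 - 2*2 = -2.
chi(E) = 2 * (-2) = -4

-4


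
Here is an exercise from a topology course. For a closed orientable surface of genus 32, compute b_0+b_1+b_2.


For Sigma_32: b_0 = 1, b_1 = 2g = 64, b_2 = 1.
Total = 1 + 64 + 1 = 66

66


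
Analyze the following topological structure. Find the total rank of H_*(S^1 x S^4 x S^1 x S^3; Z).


Total Betti number is multiplicative under products.
Each S^d (d>=1) has total Betti number 2.
There are 4 sphere factors.
Total = 2^4 = 16

16


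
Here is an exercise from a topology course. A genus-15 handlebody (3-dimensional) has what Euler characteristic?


A genus-g handlebody deformation retracts to a wedge of g circles.
chi(vee_g S^1) = 1 - g.
chi(H_15) = 1 - 15 = -14

-14


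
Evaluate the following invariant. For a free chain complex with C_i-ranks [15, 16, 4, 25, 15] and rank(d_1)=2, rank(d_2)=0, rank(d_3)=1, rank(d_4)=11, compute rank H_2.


rank H_k = rank(ker d_k) - rank(im d_{k+1}).
rank(ker d_2) = rank(C_2) - rank(d_2) = 4 - 0 = 4.
rank(im d_{2+1}) = 1.
rank H_2 = 4 - 1 = 3

3


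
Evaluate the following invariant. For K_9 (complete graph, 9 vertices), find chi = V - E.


K_9: V = 9, E = C(9,2) = 36.
chi = V - E = 9 - 36 = -27

-27


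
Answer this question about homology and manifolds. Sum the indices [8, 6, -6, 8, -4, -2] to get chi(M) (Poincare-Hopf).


Poincare-Hopf: chi(M) = sum of indices of zeros.
chi = (8) + (6) + (-6) + (8) + (-4) + (-2) = 10

10


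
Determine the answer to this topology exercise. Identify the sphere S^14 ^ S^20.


S^m ^ S^n = S^{m+n}.
k = 14 + 20 = 34

34


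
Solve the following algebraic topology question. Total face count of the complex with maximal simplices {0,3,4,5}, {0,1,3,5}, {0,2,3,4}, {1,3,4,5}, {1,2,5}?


Each maximal simplex on m vertices has 2^m - 1 nonempty faces.
Take the union (dedupe shared faces).
Total distinct faces = 38

38


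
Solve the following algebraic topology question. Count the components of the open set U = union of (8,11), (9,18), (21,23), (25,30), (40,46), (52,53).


Sort and merge overlapping open intervals.
Merged: (8,18), (21,23), (25,30), (40,46), (52,53).
Number of components = 5

5


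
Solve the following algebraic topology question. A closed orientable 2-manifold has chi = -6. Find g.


chi = 2 - 2g for closed orientable surfaces.
-6 = 2 - 2g
2g = 2 - (-6) = 8
g = 4

4


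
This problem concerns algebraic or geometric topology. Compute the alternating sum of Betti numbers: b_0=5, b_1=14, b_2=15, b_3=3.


chi = sum_k (-1)^k b_k.
= (5) + (-14) + (15) + (-3)
= 3

3


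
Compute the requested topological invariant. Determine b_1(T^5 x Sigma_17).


pi_1(A x B) = pi_1(A) x pi_1(B); rank of abelianization = b_1.
b_1(T^5) = 5, b_1(Sigma_17) = 2*17 = 34.
b_1(product) = 5 + 34 = 39

39


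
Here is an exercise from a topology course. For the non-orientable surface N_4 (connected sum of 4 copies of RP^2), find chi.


For a non-orientable closed surface with k crosscaps: chi = 2 - k.
Here k = 4.
chi = 2 - 4 = -2

-2


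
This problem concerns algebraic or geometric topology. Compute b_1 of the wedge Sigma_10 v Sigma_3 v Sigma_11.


For a wedge X v Y: reduced H_k(X v Y) = H_k(X) + H_k(Y).
Each Sigma_g contributes b_1 = 2g.
b_1 = 20 + 6 + 22 = 48

48


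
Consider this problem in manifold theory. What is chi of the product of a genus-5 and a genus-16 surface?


chi(Sigma_5) = 2 - 2*5 = -8
chi(Sigma_16) = 2 - 2*16 = -30
chi(product) = (-8) * (-30) = 240

240


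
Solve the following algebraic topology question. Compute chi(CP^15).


CP^15 has one cell in each even dimension 0, 2, ..., 2*15 (15+1 cells total).
All cells are even-dimensional, so chi = number of cells.
chi = 15 + 1 = 16

16


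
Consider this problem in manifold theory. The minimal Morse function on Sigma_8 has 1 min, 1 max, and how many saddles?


A perfect Morse function has m_k = b_k.
For Sigma_8: b_0=1, b_1=2g=16, b_2=1.
Saddles m_1 = 2g = 16

16


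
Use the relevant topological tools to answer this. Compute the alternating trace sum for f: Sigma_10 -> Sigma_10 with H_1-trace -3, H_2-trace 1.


L(f) = tr(f_0*) - tr(f_1*) + tr(f_2*).
= 1 - (-3) + (1)
= 5

5


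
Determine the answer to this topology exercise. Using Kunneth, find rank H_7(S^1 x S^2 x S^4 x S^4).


Each S^d has Poincare polynomial 1 + t^d.
The product S^1 x S^2 x S^4 x S^4 has Poincare polynomial prod(1+t^d_i).
Expanding: b_0=1, b_1=1, b_2=1, b_3=1, b_4=2, b_5=2, b_6=2, b_7=2, b_8=1, b_9=1, b_10=1, b_11=1.
b_7 = 2

2


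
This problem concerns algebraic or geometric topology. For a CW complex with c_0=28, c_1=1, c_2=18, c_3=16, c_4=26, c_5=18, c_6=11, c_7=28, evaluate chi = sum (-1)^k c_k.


chi = sum_k (-1)^k c_k.
= (-1)^0*28 + (-1)^1*1 + (-1)^2*18 + (-1)^3*16 + (-1)^4*26 + (-1)^5*18 + (-1)^6*11 + (-1)^7*28
= (28) + (-1) + (18) + (-16) + (26) + (-18) + (11) + (-28)
= 20

20


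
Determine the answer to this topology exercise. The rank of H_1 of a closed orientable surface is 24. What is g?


For a closed orientable surface: b_1 = 2g.
24 = 2g
g = 24 / 2 = 12

12


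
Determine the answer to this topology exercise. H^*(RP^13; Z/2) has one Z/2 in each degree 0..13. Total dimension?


H^k(RP^13; Z/2) = Z/2 for each 0 <= k <= 13.
Total dimension = 13 + 1 = 14

14


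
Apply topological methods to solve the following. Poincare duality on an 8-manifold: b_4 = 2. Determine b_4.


Poincare duality for closed orientable n-manifolds: b_k = b_{n-k}.
Here n = 8, so b_4 = b_4 = 2

2


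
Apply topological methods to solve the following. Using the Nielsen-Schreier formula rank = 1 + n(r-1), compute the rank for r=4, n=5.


Nielsen-Schreier: an index-n subgroup of F_r is free of rank 1 + n(r-1).
Equivalently: chi(cover) = n*chi(base); chi(vee_r S^1) = 1 - 4 = -3.
chi(E) = 5*(-3) = -15; rank = 1 - chi(E) = 1 - (-15) = 16.
rank = 1 + 5*(4-1) = 1 + 15 = 16

16


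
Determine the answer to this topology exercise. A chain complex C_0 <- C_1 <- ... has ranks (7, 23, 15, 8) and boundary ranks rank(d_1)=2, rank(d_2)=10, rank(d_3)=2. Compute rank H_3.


rank H_k = rank(ker d_k) - rank(im d_{k+1}).
rank(ker d_3) = rank(C_3) - rank(d_3) = 8 - 2 = 6.
rank(im d_{3+1}) = 0.
rank H_3 = 6 - 0 = 6

6


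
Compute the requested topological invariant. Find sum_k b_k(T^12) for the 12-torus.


b_k(T^12) = C(12,k), so the sum over k is sum_k C(12,k) = 2^12.
Total = 2^12 = 4096

4096


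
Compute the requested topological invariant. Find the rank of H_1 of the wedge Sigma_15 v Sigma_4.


For a wedge: H_1(A v B) = H_1(A) + H_1(B).
b_1(Sigma_15) = 30, b_1(Sigma_4) = 8.
b_1 = 30 + 8 = 38

38


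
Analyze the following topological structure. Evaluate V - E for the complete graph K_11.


K_11: V = 11, E = C(11,2) = 55.
chi = V - E = 11 - 55 = -44

-44


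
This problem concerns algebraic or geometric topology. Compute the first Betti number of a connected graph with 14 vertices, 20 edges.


For a connected graph: rank(pi_1) = b_1 = E - V + 1 = 1 - chi.
chi = V - E = 14 - 20 = -6.
rank = 1 - (-6) = 20 - 14 + 1 = 7

7


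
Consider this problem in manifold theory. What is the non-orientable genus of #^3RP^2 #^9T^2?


Since a >= 1, the sum is non-orientable; each T^2 can be replaced by RP^2 # RP^2 (since T^2#RP^2 = 3RP^2).
Total crosscaps k = 3 + 2*9 = 21.
Check via chi: chi = 3*1 + 9*0 - (3+9-1)*2 = -19 = 2 - k = -19. Consistent.

21


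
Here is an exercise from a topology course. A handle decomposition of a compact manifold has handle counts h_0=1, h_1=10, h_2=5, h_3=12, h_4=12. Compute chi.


Handles of index k contribute (-1)^k to chi (same as CW cells).
chi = (1) + (-10) + (5) + (-12) + (12) = -4

-4


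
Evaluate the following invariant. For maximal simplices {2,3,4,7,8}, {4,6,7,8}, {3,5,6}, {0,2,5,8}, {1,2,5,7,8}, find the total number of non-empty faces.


Each maximal simplex on m vertices has 2^m - 1 nonempty faces.
Take the union (dedupe shared faces).
Total distinct faces = 75

75


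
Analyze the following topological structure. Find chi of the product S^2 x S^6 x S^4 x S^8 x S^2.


chi is multiplicative: chi(X x Y) = chi(X) chi(Y).
Each even-dim sphere has chi = 2. There are 5 factors.
chi = 2^5 = 32

32


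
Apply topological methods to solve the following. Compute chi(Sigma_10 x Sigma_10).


chi(Sigma_10) = 2 - 2*10 = -18
chi(Sigma_10) = 2 - 2*10 = -18
chi(product) = (-18) * (-18) = 324

324


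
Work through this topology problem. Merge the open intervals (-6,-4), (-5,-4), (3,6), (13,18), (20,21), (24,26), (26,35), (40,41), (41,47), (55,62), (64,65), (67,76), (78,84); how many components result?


Sort and merge overlapping open intervals.
Merged: (-6,-4), (3,6), (13,18), (20,21), (24,26), (26,35), (40,41), (41,47), (55,62), (64,65), (67,76), (78,84).
Number of components = 12

12


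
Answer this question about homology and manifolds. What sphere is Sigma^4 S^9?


Each suspension raises dimension by 1: Sigma S^n = S^{n+1}.
Sigma^4 S^9 = S^{9+4} = S^13

13


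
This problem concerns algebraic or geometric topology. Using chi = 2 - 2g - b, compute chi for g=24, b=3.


For a compact orientable surface with genus g and b boundary components: chi = 2 - 2g - b.
chi = 2 - 2*24 - 3 = 2 - 48 - 3 = -49

-49


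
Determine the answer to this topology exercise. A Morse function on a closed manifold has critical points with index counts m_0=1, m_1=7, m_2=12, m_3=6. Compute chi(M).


Morse theory: chi(M) = sum_k (-1)^k m_k where m_k = #(index-k critical points).
= (1) + (-7) + (12) + (-6) = 0

0


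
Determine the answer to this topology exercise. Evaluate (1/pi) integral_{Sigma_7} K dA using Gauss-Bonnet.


Gauss-Bonnet: integral K dA = 2*pi*chi(M).
chi(Sigma_7) = 2 - 2*7 = -12.
(integral K dA)/pi = 2*chi = 2*(-12) = -24

-24


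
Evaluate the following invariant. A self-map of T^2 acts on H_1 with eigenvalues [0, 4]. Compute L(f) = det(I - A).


For a torus self-map: L(f) = det(I - A) where A acts on H_1.
L(f) = (1-0) * (1-4) = 1 * -3 = -3

-3


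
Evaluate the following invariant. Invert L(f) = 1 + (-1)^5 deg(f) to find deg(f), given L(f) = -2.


L(f) = 1 + (-1)^5 deg(f) on S^5.
-2 = 1 + (-1)^5 * deg(f)
(-1)^5 * deg(f) = -3
deg(f) = 3

3


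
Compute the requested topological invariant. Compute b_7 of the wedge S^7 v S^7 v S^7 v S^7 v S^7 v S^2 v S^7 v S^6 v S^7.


For a wedge of spheres, H_k (k>0) is free on one generator per sphere of dimension k.
Spheres of dimension 7: count = 7.
b_7 = 7

7


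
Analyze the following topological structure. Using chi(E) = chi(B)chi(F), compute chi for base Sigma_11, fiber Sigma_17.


For a fiber bundle F -> E -> B (with CW structure): chi(E) = chi(B) * chi(F).
chi(Sigma_11) = -20, chi(Sigma_17) = -32.
chi(E) = (-20) * (-32) = 640

640


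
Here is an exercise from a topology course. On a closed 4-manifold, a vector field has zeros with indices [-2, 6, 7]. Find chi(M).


Poincare-Hopf: chi(M) = sum of indices of zeros.
chi = (-2) + (6) + (7) = 11

11


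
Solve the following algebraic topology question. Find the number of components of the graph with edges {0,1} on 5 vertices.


Run DFS/union-find over 5 vertices.
V = 5, E = 1.
Number of components = 4

4


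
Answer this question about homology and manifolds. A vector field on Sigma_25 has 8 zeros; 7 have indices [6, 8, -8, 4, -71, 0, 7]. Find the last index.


Poincare-Hopf: sum of indices = chi(M).
chi(Sigma_25) = 2 - 2*25 = -48.
Sum of known indices = -54.
x = chi - (sum known) = -48 - (-54) = 6

6


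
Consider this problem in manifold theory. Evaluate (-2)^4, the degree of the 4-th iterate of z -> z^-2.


deg(f) = -2. Degree is multiplicative: deg(f^4) = (deg f)^4.
deg(f^4) = (-2)^4 = 16

16


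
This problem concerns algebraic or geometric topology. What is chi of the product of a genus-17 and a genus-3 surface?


chi(Sigma_17) = 2 - 2*17 = -32
chi(Sigma_3) = 2 - 2*3 = -4
chi(product) = (-32) * (-4) = 128

128


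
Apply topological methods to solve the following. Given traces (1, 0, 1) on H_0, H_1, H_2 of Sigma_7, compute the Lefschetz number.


L(f) = tr(f_0*) - tr(f_1*) + tr(f_2*).
= 1 - (0) + (1)
= 2

2


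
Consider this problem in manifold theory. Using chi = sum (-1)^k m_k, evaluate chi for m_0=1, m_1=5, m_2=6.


Morse theory: chi(M) = sum_k (-1)^k m_k where m_k = #(index-k critical points).
= (1) + (-5) + (6) = 2

2


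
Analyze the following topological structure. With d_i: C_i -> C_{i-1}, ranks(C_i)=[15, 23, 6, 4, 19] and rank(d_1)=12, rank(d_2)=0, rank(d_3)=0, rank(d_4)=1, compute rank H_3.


rank H_k = rank(ker d_k) - rank(im d_{k+1}).
rank(ker d_3) = rank(C_3) - rank(d_3) = 4 - 0 = 4.
rank(im d_{3+1}) = 1.
rank H_3 = 4 - 1 = 3

3


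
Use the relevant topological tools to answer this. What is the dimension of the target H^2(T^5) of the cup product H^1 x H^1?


Cup product: H^p x H^q -> H^{p+q}; here p+q = 1+1 = 2.
rank H^k(T^n) = C(n,k).
C(5,2) = 10

10


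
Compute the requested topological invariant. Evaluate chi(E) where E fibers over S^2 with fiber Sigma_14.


chi(S^2) = 2 (n even), chi(Sigma_14) = 2 - 2*14 = -26.
chi(E) = 2 * (-26) = -52

-52


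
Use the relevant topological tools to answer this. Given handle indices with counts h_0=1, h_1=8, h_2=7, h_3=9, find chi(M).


Handles of index k contribute (-1)^k to chi (same as CW cells).
chi = (1) + (-8) + (7) + (-9) = -9

-9


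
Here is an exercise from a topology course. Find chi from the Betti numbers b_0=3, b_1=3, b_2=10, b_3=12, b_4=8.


chi = sum_k (-1)^k b_k.
= (3) + (-3) + (10) + (-12) + (8)
= 6

6


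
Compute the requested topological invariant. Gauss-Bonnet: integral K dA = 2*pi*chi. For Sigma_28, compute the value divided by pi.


Gauss-Bonnet: integral K dA = 2*pi*chi(M).
chi(Sigma_28) = 2 - 2*28 = -54.
(integral K dA)/pi = 2*chi = 2*(-54) = -108

-108


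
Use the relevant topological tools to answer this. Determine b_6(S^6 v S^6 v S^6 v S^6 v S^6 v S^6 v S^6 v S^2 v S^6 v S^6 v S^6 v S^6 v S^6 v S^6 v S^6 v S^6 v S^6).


For a wedge of spheres, H_k (k>0) is free on one generator per sphere of dimension k.
Spheres of dimension 6: count = 16.
b_6 = 16

16


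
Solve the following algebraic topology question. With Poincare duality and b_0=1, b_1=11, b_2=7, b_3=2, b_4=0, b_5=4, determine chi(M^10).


By Poincare duality b_k = b_{10-k}, so full Betti numbers: b_0=1, b_1=11, b_2=7, b_3=2, b_4=0, b_5=4, b_6=0, b_7=2, b_8=7, b_9=11, b_10=1.
chi = sum (-1)^k b_k = -14

-14


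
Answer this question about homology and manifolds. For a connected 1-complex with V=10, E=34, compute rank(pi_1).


For a connected graph: rank(pi_1) = b_1 = E - V + 1 = 1 - chi.
chi = V - E = 10 - 34 = -24.
rank = 1 - (-24) = 34 - 10 + 1 = 25

25


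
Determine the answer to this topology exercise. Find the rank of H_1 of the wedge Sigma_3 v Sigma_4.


For a wedge: H_1(A v B) = H_1(A) + H_1(B).
b_1(Sigma_3) = 6, b_1(Sigma_4) = 8.
b_1 = 6 + 8 = 14

14


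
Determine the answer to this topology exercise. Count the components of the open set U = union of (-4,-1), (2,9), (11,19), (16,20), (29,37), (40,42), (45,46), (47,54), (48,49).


Sort and merge overlapping open intervals.
Merged: (-4,-1), (2,9), (11,20), (29,37), (40,42), (45,46), (47,54).
Number of components = 7

7


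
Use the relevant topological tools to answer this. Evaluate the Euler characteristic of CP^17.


CP^17 has one cell in each even dimension 0, 2, ..., 2*17 (17+1 cells total).
All cells are even-dimensional, so chi = number of cells.
chi = 17 + 1 = 18

18


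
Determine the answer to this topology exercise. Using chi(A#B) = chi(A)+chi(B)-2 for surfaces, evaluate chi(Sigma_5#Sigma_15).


chi(Sigma_5) = 2 - 2*5 = -8
chi(Sigma_15) = 2 - 2*15 = -28
For surfaces: chi(A#B) = chi(A) + chi(B) - 2.
chi = -8 + -28 - 2 = -38

-38


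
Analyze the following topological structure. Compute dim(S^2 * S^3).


Join of spheres: S^m * S^n = S^{m+n+1}.
dim = 2 + 3 + 1 = 6

6


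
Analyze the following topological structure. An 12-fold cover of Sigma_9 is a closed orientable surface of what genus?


For an n-sheeted cover: chi(E) = n * chi(B).
chi(Sigma_9) = 2 - 2*9 = -16.
chi(E) = 12 * (-16) = -192.
genus(E) = (2 - chi(E))/2 = (2 - (-192))/2 = 194/2 = 97

97


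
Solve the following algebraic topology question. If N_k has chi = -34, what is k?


chi = 2 - k for closed non-orientable surfaces with k crosscaps.
-34 = 2 - k
k = 2 - (-34) = 36

36


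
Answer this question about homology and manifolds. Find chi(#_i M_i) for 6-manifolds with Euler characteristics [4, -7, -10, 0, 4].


For n-manifolds: chi(A#B) = chi(A) + chi(B) - chi(S^6).
chi(S^6) = 1 + (-1)^6 = 2.
chi(#) = (sum chi_i) - (5-1)*chi(S^6) = -9 - 4*2 = -17

-17


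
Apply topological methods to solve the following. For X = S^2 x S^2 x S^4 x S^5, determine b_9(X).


Each S^d has Poincare polynomial 1 + t^d.
The product S^2 x S^2 x S^4 x S^5 has Poincare polynomial prod(1+t^d_i).
Expanding: b_0=1, b_2=2, b_4=2, b_5=1, b_6=2, b_7=2, b_8=1, b_9=2, b_11=2, b_13=1.
b_9 = 2

2


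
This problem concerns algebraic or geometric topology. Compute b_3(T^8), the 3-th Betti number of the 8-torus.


By the Kunneth formula, b_k(T^n) = C(n,k).
b_3(T^8) = C(8,3).
C(8,3) = 8!/(3!*5!) = 56

56


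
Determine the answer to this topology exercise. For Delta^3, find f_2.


Delta^3 has 3+1 vertices. A 2-face is a choice of 2+1 vertices.
f_2 = C(3+1, 2+1) = C(4,3) = 4

4


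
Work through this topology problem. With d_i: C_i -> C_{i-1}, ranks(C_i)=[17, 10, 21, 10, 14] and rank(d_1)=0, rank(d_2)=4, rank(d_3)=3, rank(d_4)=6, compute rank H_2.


rank H_k = rank(ker d_k) - rank(im d_{k+1}).
rank(ker d_2) = rank(C_2) - rank(d_2) = 21 - 4 = 17.
rank(im d_{2+1}) = 3.
rank H_2 = 17 - 3 = 14

14


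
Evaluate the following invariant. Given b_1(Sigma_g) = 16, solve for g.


For a closed orientable surface: b_1 = 2g.
16 = 2g
g = 16 / 2 = 8

8


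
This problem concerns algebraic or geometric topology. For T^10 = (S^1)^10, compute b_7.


By the Kunneth formula, b_k(T^n) = C(n,k).
b_7(T^10) = C(10,7).
C(10,7) = 10!/(7!*3!) = 120

120


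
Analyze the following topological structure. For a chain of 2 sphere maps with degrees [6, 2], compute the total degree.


Degree is multiplicative: deg(composition) = product of degrees.
= (6) * (2) = 12

12


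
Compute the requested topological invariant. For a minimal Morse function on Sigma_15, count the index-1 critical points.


A perfect Morse function has m_k = b_k.
For Sigma_15: b_0=1, b_1=2g=30, b_2=1.
Saddles m_1 = 2g = 30

30


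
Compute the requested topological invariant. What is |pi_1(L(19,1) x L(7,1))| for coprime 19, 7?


pi_1(X x Y) = pi_1(X) x pi_1(Y).
pi_1(L(19,1)) = Z/19, pi_1(L(7,1)) = Z/7.
|Z/19 x Z/7| = 19 * 7 = 133

133


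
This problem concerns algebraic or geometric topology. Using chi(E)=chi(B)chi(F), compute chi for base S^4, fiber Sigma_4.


chi(S^4) = 2 (n even), chi(Sigma_4) = 2 - 2*4 = -6.
chi(E) = 2 * (-6) = -12

-12


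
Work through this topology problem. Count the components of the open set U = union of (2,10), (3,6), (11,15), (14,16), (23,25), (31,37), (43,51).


Sort and merge overlapping open intervals.
Merged: (2,10), (11,16), (23,25), (31,37), (43,51).
Number of components = 5

5


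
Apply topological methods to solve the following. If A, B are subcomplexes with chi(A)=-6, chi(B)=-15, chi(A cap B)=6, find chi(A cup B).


chi(A cup B) = chi(A) + chi(B) - chi(A cap B)
= -6 + (-15) - (6)
= -27

-27


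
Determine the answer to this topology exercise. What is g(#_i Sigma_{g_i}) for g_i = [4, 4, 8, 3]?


Genus is additive under connected sum of orientable surfaces.
g = 4 + 4 + 8 + 3 = 19

19


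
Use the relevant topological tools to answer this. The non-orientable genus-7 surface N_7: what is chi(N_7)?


For a non-orientable closed surface with k crosscaps: chi = 2 - k.
Here k = 7.
chi = 2 - 7 = -5

-5


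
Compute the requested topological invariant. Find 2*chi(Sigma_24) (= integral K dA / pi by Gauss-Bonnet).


Gauss-Bonnet: integral K dA = 2*pi*chi(M).
chi(Sigma_24) = 2 - 2*24 = -46.
(integral K dA)/pi = 2*chi = 2*(-46) = -92

-92


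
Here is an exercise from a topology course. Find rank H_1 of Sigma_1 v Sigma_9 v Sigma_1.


For a wedge X v Y: reduced H_k(X v Y) = H_k(X) + H_k(Y).
Each Sigma_g contributes b_1 = 2g.
b_1 = 2 + 18 + 2 = 22

22


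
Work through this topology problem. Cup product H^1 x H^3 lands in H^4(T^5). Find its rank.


Cup product: H^p x H^q -> H^{p+q}; here p+q = 1+3 = 4.
rank H^k(T^n) = C(n,k).
C(5,4) = 5

5


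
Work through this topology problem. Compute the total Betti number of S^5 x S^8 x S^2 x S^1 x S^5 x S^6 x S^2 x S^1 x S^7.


Total Betti number is multiplicative under products.
Each S^d (d>=1) has total Betti number 2.
There are 9 sphere factors.
Total = 2^9 = 512

512


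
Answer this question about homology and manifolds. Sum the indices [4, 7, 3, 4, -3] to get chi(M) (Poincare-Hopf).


Poincare-Hopf: chi(M) = sum of indices of zeros.
chi = (4) + (7) + (3) + (4) + (-3) = 15

15


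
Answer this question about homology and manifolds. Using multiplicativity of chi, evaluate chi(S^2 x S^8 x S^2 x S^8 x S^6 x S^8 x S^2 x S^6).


chi is multiplicative: chi(X x Y) = chi(X) chi(Y).
Each even-dim sphere has chi = 2. There are 8 factors.
chi = 2^8 = 256

256


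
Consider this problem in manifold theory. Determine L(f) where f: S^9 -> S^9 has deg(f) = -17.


On S^9: L(f) = tr(f_0*) + (-1)^9 tr(f_9*) = 1 + (-1)^9 * deg(f).
L(f) = 1 + (-1)^9 * -17 = 1 + 17 = 18

18


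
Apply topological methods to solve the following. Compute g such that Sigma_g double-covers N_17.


chi(N_17) = 2 - 17 = -15.
Double cover: chi(Sigma_g) = 2 * chi(N_17) = 2*(-15) = -30.
2 - 2g = -30, so g = (2 - (-30))/2 = 32/2 = 16

16


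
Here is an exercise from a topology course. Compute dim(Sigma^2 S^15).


Each suspension raises dimension by 1: Sigma S^n = S^{n+1}.
Sigma^2 S^15 = S^{15+2} = S^17

17


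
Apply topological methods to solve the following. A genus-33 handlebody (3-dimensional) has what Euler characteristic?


A genus-g handlebody deformation retracts to a wedge of g circles.
chi(vee_g S^1) = 1 - g.
chi(H_33) = 1 - 33 = -32

-32


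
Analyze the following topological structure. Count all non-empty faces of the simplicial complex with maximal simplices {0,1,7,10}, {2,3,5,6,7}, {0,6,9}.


Each maximal simplex on m vertices has 2^m - 1 nonempty faces.
Take the union (dedupe shared faces).
Total distinct faces = 50

50


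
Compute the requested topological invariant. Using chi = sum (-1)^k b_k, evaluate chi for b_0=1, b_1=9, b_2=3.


chi = sum_k (-1)^k b_k.
= (1) + (-9) + (3)
= -5

-5


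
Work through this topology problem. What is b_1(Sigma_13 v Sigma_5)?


For a wedge: H_1(A v B) = H_1(A) + H_1(B).
b_1(Sigma_13) = 26, b_1(Sigma_5) = 10.
b_1 = 26 + 10 = 36

36


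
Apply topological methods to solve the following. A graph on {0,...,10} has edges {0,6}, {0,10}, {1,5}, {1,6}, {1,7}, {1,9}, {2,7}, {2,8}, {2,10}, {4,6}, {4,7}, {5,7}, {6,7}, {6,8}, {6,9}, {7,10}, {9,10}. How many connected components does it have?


Run DFS/union-find over 11 vertices.
V = 11, E = 17.
Number of components = 2

2


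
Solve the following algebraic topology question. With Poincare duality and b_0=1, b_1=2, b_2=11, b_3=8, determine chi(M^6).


By Poincare duality b_k = b_{6-k}, so full Betti numbers: b_0=1, b_1=2, b_2=11, b_3=8, b_4=11, b_5=2, b_6=1.
chi = sum (-1)^k b_k = 12

12


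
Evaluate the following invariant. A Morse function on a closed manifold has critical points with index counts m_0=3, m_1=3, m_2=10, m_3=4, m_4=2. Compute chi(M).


Morse theory: chi(M) = sum_k (-1)^k m_k where m_k = #(index-k critical points).
= (3) + (-3) + (10) + (-4) + (2) = 8

8


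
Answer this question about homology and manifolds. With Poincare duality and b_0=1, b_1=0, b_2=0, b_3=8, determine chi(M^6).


By Poincare duality b_k = b_{6-k}, so full Betti numbers: b_0=1, b_1=0, b_2=0, b_3=8, b_4=0, b_5=0, b_6=1.
chi = sum (-1)^k b_k = -6

-6


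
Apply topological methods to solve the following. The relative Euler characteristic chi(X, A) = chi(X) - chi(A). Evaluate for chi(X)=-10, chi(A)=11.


Relative Euler characteristic: chi(X, A) = chi(X) - chi(A).
= -10 - (11) = -21

-21


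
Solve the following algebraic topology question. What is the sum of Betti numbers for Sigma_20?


For Sigma_20: b_0 = 1, b_1 = 2g = 40, b_2 = 1.
Total = 1 + 40 + 1 = 42

42


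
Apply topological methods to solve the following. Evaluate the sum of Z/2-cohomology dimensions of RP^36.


H^k(RP^36; Z/2) = Z/2 for each 0 <= k <= 36.
Total dimension = 36 + 1 = 37

37


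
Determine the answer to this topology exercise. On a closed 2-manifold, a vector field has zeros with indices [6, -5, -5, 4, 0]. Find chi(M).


Poincare-Hopf: chi(M) = sum of indices of zeros.
chi = (6) + (-5) + (-5) + (4) + (0) = 0

0


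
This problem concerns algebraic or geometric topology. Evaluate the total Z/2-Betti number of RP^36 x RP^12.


dim H^*(RP^n; Z/2) = n+1 (one Z/2 in each degree 0..n).
Total Betti number is multiplicative.
Total = (36+1) * (12+1) = 37 * 13 = 481

481


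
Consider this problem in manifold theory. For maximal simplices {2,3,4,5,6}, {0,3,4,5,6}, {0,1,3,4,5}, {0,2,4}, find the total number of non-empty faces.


Each maximal simplex on m vertices has 2^m - 1 nonempty faces.
Take the union (dedupe shared faces).
Total distinct faces = 65

65


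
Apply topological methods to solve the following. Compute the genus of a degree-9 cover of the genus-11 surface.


For an n-sheeted cover: chi(E) = n * chi(B).
chi(Sigma_11) = 2 - 2*11 = -20.
chi(E) = 9 * (-20) = -180.
genus(E) = (2 - chi(E))/2 = (2 - (-180))/2 = 182/2 = 91

91


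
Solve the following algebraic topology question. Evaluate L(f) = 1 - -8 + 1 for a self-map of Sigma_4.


L(f) = tr(f_0*) - tr(f_1*) + tr(f_2*).
= 1 - (-8) + (1)
= 10

10
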